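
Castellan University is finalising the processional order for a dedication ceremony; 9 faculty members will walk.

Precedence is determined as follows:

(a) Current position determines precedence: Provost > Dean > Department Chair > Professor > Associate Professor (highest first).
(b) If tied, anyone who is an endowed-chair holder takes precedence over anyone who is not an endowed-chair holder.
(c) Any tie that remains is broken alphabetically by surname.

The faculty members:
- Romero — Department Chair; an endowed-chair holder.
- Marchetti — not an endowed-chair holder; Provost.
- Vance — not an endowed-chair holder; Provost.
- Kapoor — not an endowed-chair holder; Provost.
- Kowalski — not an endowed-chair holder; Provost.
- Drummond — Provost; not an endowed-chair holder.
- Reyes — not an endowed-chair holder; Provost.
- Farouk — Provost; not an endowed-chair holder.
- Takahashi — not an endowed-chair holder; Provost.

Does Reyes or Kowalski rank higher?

Kowalski

By current position: Drummond, Farouk, Kapoor, Kowalski, Marchetti, Reyes, Takahashi and Vance (Provost); then Romero (Department Chair).
Drummond, Farouk, Kapoor, Kowalski, Marchetti, Reyes, Takahashi and Vance are each not an endowed-chair holder, so the next rule applies.
Among Drummond, Farouk, Kapoor, Kowalski, Marchetti, Reyes, Takahashi and Vance, alphabetically by surname: Drummond before Farouk before Kapoor before Kowalski before Marchetti before Reyes before Takahashi before Vance.
So Kowalski takes precedence.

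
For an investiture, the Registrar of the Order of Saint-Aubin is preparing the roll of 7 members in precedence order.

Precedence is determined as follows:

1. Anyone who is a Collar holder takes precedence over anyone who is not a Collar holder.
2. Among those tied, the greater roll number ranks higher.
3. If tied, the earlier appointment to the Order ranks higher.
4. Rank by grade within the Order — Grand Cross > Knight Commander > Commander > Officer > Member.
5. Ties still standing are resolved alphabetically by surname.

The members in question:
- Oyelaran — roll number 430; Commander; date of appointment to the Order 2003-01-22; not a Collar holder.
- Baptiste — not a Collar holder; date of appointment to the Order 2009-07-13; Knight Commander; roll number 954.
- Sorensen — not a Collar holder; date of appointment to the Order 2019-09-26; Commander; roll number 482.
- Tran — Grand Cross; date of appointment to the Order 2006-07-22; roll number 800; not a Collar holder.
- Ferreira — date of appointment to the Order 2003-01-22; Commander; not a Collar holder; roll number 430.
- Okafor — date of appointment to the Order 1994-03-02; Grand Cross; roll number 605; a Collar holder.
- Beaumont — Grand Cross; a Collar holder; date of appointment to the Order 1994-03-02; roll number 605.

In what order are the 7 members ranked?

By the first rule: Beaumont and Okafor (both a Collar holder); then Baptiste, Tran, Sorensen, Ferreira and Oyelaran (each not a Collar holder).
Beaumont and Okafor both have roll number 605, so the next rule applies.
Beaumont and Okafor both have date of appointment to the Order 1994-03-02, so the next rule applies.
Beaumont and Okafor are each Grand Cross, so the next rule applies.
Among Beaumont and Okafor, alphabetically by surname: Beaumont before Okafor.
Among Baptiste, Tran, Sorensen, Ferreira and Oyelaran, by roll number (higher first): Baptiste (954) before Tran (800) before Sorensen (482) before Ferreira and Oyelaran (430).
Ferreira and Oyelaran both have date of appointment to the Order 2003-01-22, so the next rule applies.
Ferreira and Oyelaran are each Commander, so the next rule applies.
Among Ferreira and Oyelaran, alphabetically by surname: Ferreira before Oyelaran.
Full order: Beaumont, Okafor, Baptiste, Tran, Sorensen, Ferreira, Oyelaran.

Beaumont, Okafor, Baptiste, Tran, Sorensen, Ferreira, Oyelaran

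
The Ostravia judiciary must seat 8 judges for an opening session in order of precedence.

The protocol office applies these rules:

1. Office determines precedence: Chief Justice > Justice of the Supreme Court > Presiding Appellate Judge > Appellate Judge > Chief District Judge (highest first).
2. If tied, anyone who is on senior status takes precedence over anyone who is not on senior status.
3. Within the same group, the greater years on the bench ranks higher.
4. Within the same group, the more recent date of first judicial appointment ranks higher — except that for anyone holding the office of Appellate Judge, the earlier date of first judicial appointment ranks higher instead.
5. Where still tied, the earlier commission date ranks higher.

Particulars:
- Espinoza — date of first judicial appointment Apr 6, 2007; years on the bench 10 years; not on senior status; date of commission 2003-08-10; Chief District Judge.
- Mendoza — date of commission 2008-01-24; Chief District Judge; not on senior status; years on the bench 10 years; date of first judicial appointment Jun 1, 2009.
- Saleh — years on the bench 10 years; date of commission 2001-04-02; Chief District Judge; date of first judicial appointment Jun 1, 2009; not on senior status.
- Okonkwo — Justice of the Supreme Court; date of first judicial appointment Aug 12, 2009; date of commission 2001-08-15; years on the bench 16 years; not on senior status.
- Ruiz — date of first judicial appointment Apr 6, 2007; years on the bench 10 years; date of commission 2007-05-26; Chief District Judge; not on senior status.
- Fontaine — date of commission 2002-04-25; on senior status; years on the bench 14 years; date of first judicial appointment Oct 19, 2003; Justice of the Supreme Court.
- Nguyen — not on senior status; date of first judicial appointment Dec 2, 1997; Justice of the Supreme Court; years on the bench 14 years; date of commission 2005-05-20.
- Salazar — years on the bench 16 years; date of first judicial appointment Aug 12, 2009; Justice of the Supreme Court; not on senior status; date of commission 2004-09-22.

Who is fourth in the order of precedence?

By office: Fontaine, Okonkwo, Salazar and Nguyen (Justice of the Supreme Court); then Saleh, Mendoza, Espinoza and Ruiz (Chief District Judge).
Among Fontaine, Okonkwo, Salazar and Nguyen, on senior status before not on senior status: Fontaine (on senior status) before Okonkwo, Salazar and Nguyen (not on senior status).
Among Okonkwo, Salazar and Nguyen, by years on the bench (higher first): Okonkwo and Salazar (16 years) before Nguyen (14 years).
Okonkwo and Salazar both have date of first judicial appointment Aug 12, 2009, so the next rule applies.
Among Okonkwo and Salazar, by date of commission (earlier first): Okonkwo (2001-08-15) before Salazar (2004-09-22).
Saleh, Mendoza, Espinoza and Ruiz are each not on senior status, so the next rule applies.
Saleh, Mendoza, Espinoza and Ruiz all have years on the bench 10 years, so the next rule applies.
Among Saleh, Mendoza, Espinoza and Ruiz, by date of first judicial appointment (later first): Saleh and Mendoza (Jun 1, 2009) before Espinoza and Ruiz (Apr 6, 2007).
Among Saleh and Mendoza, by date of commission (earlier first): Saleh (2001-04-02) before Mendoza (2008-01-24).
Among Espinoza and Ruiz, by date of commission (earlier first): Espinoza (2003-08-10) before Ruiz (2007-05-26).
Order: Fontaine, Okonkwo, Salazar, Nguyen, Saleh, Mendoza, Espinoza, Ruiz.

Nguyen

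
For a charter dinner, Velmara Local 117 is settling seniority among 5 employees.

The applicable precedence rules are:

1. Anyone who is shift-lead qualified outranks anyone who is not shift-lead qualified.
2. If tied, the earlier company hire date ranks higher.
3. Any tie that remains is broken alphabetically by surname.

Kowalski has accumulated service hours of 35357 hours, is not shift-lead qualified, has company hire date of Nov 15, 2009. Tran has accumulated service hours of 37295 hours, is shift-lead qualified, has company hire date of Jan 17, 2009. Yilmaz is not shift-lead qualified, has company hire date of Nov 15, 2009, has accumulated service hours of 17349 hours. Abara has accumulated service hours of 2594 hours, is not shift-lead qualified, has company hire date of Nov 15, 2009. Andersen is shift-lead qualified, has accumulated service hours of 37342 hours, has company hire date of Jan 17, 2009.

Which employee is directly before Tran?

Andersen

By the first rule: Andersen and Tran (both shift-lead qualified); then Abara, Kowalski and Yilmaz (each not shift-lead qualified).
Andersen and Tran both have company hire date Jan 17, 2009, so the next rule applies.
Among Andersen and Tran, alphabetically by surname: Andersen before Tran.
Abara, Kowalski and Yilmaz all have company hire date Nov 15, 2009, so the next rule applies.
Among Abara, Kowalski and Yilmaz, alphabetically by surname: Abara before Kowalski before Yilmaz.
Order: Andersen, Tran, Abara, Kowalski, Yilmaz.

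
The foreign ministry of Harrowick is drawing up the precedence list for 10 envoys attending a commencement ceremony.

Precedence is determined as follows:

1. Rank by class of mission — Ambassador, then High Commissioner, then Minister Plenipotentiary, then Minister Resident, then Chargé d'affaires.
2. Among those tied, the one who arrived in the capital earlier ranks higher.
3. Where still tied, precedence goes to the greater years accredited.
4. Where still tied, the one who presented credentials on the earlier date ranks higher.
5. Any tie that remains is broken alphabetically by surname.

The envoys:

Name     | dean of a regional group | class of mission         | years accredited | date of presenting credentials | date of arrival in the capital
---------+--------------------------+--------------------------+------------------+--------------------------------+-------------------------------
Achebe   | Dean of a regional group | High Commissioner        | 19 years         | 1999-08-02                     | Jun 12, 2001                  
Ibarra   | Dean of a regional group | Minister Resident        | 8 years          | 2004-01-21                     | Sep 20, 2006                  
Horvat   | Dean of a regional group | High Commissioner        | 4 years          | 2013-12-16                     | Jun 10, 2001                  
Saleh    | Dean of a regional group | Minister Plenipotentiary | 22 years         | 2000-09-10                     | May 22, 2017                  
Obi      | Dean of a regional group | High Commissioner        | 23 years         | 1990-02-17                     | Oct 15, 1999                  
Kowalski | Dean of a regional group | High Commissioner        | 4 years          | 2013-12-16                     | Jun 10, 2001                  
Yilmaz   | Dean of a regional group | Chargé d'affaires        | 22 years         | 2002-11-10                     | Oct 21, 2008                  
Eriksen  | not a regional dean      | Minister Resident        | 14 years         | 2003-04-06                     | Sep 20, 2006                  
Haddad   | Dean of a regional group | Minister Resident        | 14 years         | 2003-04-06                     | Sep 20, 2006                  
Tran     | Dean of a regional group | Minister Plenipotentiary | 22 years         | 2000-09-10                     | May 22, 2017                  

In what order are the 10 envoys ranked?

Obi, Horvat, Kowalski, Achebe, Saleh, Tran, Eriksen, Haddad, Ibarra, Yilmaz

By class of mission: Obi, Horvat, Kowalski and Achebe (High Commissioner); then Saleh and Tran (Minister Plenipotentiary); then Eriksen, Haddad and Ibarra (Minister Resident); then Yilmaz (Chargé d'affaires).
Among Obi, Horvat, Kowalski and Achebe, by date of arrival in the capital (earlier first): Obi (Oct 15, 1999) before Horvat and Kowalski (Jun 10, 2001) before Achebe (Jun 12, 2001).
Horvat and Kowalski both have years accredited 4 years, so the next rule applies.
Horvat and Kowalski both have date of presenting credentials 2013-12-16, so the next rule applies.
Among Horvat and Kowalski, alphabetically by surname: Horvat before Kowalski.
Saleh and Tran both have date of arrival in the capital May 22, 2017, so the next rule applies.
Saleh and Tran both have years accredited 22 years, so the next rule applies.
Saleh and Tran both have date of presenting credentials 2000-09-10, so the next rule applies.
Among Saleh and Tran, alphabetically by surname: Saleh before Tran.
Eriksen, Haddad and Ibarra all have date of arrival in the capital Sep 20, 2006, so the next rule applies.
Among Eriksen, Haddad and Ibarra, by years accredited (higher first): Eriksen and Haddad (14 years) before Ibarra (8 years).
Eriksen and Haddad both have date of presenting credentials 2003-04-06, so the next rule applies.
Among Eriksen and Haddad, alphabetically by surname: Eriksen before Haddad.
Full order: Obi, Horvat, Kowalski, Achebe, Saleh, Tran, Eriksen, Haddad, Ibarra, Yilmaz.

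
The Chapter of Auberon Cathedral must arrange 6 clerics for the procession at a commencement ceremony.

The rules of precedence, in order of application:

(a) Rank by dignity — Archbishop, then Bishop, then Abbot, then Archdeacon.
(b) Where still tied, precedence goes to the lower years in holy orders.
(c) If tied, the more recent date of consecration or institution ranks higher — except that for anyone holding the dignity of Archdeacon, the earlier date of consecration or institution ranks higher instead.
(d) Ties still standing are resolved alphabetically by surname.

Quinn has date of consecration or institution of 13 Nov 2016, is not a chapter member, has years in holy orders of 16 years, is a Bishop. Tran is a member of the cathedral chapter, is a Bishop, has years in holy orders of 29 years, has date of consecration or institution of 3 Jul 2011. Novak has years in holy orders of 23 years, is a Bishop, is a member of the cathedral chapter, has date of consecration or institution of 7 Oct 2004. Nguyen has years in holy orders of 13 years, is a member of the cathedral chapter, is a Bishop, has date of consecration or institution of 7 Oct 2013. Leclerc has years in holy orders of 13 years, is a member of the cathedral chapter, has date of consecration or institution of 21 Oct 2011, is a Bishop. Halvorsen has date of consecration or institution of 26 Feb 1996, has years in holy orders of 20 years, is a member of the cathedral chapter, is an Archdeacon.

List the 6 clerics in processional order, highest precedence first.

Nguyen, Leclerc, Quinn, Novak, Tran, Halvorsen

By dignity: Nguyen, Leclerc, Quinn, Novak and Tran (Bishop); then Halvorsen (Archdeacon).
Among Nguyen, Leclerc, Quinn, Novak and Tran, by years in holy orders (lower first): Nguyen and Leclerc (13 years) before Quinn (16 years) before Novak (23 years) before Tran (29 years).
Among Nguyen and Leclerc, by date of consecration or institution (later first): Nguyen (7 Oct 2013) before Leclerc (21 Oct 2011).
Full order: Nguyen, Leclerc, Quinn, Novak, Tran, Halvorsen.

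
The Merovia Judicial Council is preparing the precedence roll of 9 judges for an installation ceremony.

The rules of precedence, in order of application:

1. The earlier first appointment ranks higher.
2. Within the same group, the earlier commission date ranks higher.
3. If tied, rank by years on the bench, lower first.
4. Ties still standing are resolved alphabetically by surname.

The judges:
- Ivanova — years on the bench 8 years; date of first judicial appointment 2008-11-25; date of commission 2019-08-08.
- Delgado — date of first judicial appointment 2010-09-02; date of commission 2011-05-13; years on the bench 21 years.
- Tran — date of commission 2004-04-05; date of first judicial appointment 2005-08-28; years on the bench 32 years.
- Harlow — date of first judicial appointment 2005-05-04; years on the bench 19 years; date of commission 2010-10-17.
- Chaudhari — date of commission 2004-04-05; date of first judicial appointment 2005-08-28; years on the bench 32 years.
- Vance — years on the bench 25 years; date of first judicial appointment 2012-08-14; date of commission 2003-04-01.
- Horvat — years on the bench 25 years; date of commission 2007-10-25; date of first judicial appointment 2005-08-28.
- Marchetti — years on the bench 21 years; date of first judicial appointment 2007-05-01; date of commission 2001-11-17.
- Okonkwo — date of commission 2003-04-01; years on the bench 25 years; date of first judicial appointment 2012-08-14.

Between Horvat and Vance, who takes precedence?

By date of first judicial appointment (earlier first): Harlow (2005-05-04); then Chaudhari, Tran and Horvat (each 2005-08-28); then Marchetti (2007-05-01); then Ivanova (2008-11-25); then Delgado (2010-09-02); then Okonkwo and Vance (both 2012-08-14).
Among Chaudhari, Tran and Horvat, by date of commission (earlier first): Chaudhari and Tran (2004-04-05) before Horvat (2007-10-25).
Chaudhari and Tran both have years on the bench 32 years, so the next rule applies.
Among Chaudhari and Tran, alphabetically by surname: Chaudhari before Tran.
Okonkwo and Vance both have date of commission 2003-04-01, so the next rule applies.
Okonkwo and Vance both have years on the bench 25 years, so the next rule applies.
Among Okonkwo and Vance, alphabetically by surname: Okonkwo before Vance.
So Horvat takes precedence.

Horvat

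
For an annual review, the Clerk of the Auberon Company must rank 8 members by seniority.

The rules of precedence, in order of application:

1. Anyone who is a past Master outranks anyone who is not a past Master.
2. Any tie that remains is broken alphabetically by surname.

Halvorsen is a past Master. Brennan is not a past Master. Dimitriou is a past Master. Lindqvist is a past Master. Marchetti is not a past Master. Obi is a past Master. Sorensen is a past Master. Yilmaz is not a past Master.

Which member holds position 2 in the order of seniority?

Halvorsen

By the first rule: Dimitriou, Halvorsen, Lindqvist, Obi and Sorensen (each a past Master); then Brennan, Marchetti and Yilmaz (each not a past Master).
Among Dimitriou, Halvorsen, Lindqvist, Obi and Sorensen, alphabetically by surname: Dimitriou before Halvorsen before Lindqvist before Obi before Sorensen.
Among Brennan, Marchetti and Yilmaz, alphabetically by surname: Brennan before Marchetti before Yilmaz.
Order: Dimitriou, Halvorsen, Lindqvist, Obi, Sorensen, Brennan, Marchetti, Yilmaz.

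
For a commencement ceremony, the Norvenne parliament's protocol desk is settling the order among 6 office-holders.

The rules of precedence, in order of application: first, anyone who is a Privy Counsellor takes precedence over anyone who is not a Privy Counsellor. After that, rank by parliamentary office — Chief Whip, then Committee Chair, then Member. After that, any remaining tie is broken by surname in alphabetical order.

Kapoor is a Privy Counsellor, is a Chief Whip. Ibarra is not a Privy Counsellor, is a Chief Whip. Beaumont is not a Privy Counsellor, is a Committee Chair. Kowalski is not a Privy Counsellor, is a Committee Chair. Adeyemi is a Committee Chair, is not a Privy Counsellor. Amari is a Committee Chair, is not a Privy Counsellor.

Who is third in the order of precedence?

Adeyemi

By the first rule: Kapoor (a Privy Counsellor); then Ibarra, Adeyemi, Amari, Beaumont and Kowalski (each not a Privy Counsellor).
Among Ibarra, Adeyemi, Amari, Beaumont and Kowalski, by parliamentary office: Ibarra (Chief Whip) before Adeyemi, Amari, Beaumont and Kowalski (Committee Chair).
Among Adeyemi, Amari, Beaumont and Kowalski, alphabetically by surname: Adeyemi before Amari before Beaumont before Kowalski.
Order: Kapoor, Ibarra, Adeyemi, Amari, Beaumont, Kowalski.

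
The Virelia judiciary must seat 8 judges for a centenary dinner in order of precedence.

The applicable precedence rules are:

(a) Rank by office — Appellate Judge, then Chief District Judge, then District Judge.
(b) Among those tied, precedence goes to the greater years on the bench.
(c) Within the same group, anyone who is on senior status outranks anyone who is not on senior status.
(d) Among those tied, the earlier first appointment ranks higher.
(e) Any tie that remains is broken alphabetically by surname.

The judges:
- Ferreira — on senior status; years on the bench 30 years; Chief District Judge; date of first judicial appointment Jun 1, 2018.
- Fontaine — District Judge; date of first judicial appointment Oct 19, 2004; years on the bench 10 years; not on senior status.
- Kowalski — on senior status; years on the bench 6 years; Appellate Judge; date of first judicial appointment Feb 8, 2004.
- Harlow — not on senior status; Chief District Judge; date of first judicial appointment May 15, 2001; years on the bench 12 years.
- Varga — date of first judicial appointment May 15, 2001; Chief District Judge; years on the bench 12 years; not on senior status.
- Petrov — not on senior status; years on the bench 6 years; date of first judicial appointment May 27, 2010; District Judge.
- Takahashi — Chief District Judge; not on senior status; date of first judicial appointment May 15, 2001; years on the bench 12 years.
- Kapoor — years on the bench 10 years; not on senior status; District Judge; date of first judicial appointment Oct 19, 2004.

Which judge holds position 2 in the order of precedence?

Ferreira

By office: Kowalski (Appellate Judge); then Ferreira, Harlow, Takahashi and Varga (Chief District Judge); then Fontaine, Kapoor and Petrov (District Judge).
Among Ferreira, Harlow, Takahashi and Varga, by years on the bench (higher first): Ferreira (30 years) before Harlow, Takahashi and Varga (12 years).
Harlow, Takahashi and Varga are each not on senior status, so the next rule applies.
Harlow, Takahashi and Varga all have date of first judicial appointment May 15, 2001, so the next rule applies.
Among Harlow, Takahashi and Varga, alphabetically by surname: Harlow before Takahashi before Varga.
Among Fontaine, Kapoor and Petrov, by years on the bench (higher first): Fontaine and Kapoor (10 years) before Petrov (6 years).
Fontaine and Kapoor are each not on senior status, so the next rule applies.
Fontaine and Kapoor both have date of first judicial appointment Oct 19, 2004, so the next rule applies.
Among Fontaine and Kapoor, alphabetically by surname: Fontaine before Kapoor.
Order: Kowalski, Ferreira, Harlow, Takahashi, Varga, Fontaine, Kapoor, Petrov.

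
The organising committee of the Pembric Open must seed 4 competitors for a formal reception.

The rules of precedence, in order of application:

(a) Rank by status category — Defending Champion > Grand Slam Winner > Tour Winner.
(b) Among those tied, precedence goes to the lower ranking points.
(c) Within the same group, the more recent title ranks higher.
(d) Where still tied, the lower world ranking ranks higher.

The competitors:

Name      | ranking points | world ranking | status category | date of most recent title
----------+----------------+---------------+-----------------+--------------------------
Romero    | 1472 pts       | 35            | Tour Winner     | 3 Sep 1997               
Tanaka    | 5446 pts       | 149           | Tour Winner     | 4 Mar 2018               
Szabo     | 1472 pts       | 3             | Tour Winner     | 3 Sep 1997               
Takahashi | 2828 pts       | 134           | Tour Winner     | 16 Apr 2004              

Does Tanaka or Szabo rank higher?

By status category: Szabo, Romero, Takahashi and Tanaka (Tour Winner).
Among Szabo, Romero, Takahashi and Tanaka, by ranking points (lower first): Szabo and Romero (1472 pts) before Takahashi (2828 pts) before Tanaka (5446 pts).
Szabo and Romero both have date of most recent title 3 Sep 1997, so the next rule applies.
Among Szabo and Romero, by world ranking (lower first): Szabo (3) before Romero (35).
So Szabo takes precedence.

Szabo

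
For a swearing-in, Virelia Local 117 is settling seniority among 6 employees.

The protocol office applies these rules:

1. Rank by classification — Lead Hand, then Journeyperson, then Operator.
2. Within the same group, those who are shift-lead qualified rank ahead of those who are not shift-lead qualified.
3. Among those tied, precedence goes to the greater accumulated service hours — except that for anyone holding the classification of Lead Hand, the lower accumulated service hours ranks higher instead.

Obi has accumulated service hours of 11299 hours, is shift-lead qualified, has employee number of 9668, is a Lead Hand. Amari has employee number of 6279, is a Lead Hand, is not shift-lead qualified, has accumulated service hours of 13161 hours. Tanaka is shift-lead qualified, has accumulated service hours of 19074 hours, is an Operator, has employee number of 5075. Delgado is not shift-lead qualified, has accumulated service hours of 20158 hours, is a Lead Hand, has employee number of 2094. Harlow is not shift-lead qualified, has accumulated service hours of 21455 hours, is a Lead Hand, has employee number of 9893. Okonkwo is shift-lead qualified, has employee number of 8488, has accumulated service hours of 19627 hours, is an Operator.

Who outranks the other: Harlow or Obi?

Obi

By classification: Obi, Amari, Delgado and Harlow (Lead Hand); then Okonkwo and Tanaka (Operator).
Among Obi, Amari, Delgado and Harlow, shift-lead qualified before not shift-lead qualified: Obi (shift-lead qualified) before Amari, Delgado and Harlow (not shift-lead qualified).
Among Amari, Delgado and Harlow, by accumulated service hours (lower first) (reversed rule for this group): Amari (13161 hours) before Delgado (20158 hours) before Harlow (21455 hours).
Okonkwo and Tanaka are each shift-lead qualified, so the next rule applies.
Among Okonkwo and Tanaka, by accumulated service hours (higher first): Okonkwo (19627 hours) before Tanaka (19074 hours).
So Obi takes precedence.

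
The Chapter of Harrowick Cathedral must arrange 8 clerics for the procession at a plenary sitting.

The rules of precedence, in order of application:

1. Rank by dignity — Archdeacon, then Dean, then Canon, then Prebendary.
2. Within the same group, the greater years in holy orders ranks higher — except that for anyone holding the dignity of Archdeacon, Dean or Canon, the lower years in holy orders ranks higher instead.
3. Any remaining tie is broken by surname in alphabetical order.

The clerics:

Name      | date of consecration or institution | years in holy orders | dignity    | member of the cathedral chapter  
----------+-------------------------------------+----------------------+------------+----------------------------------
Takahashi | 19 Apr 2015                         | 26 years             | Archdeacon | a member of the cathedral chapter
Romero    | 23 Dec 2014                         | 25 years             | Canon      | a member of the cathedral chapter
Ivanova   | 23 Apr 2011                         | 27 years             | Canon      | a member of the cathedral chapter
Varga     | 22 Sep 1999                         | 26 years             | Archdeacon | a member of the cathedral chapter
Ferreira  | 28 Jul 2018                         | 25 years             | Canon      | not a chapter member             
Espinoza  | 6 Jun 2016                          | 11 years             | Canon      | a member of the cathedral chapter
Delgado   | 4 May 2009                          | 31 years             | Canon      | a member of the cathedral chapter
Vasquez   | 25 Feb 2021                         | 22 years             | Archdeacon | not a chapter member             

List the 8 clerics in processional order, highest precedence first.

By dignity: Vasquez, Takahashi and Varga (Archdeacon); then Espinoza, Ferreira, Romero, Ivanova and Delgado (Canon).
Among Vasquez, Takahashi and Varga, by years in holy orders (lower first) (reversed rule for this group): Vasquez (22 years) before Takahashi and Varga (26 years).
Among Takahashi and Varga, alphabetically by surname: Takahashi before Varga.
Among Espinoza, Ferreira, Romero, Ivanova and Delgado, by years in holy orders (lower first) (reversed rule for this group): Espinoza (11 years) before Ferreira and Romero (25 years) before Ivanova (27 years) before Delgado (31 years).
Among Ferreira and Romero, alphabetically by surname: Ferreira before Romero.
Full order: Vasquez, Takahashi, Varga, Espinoza, Ferreira, Romero, Ivanova, Delgado.

Vasquez, Takahashi, Varga, Espinoza, Ferreira, Romero, Ivanova, Delgado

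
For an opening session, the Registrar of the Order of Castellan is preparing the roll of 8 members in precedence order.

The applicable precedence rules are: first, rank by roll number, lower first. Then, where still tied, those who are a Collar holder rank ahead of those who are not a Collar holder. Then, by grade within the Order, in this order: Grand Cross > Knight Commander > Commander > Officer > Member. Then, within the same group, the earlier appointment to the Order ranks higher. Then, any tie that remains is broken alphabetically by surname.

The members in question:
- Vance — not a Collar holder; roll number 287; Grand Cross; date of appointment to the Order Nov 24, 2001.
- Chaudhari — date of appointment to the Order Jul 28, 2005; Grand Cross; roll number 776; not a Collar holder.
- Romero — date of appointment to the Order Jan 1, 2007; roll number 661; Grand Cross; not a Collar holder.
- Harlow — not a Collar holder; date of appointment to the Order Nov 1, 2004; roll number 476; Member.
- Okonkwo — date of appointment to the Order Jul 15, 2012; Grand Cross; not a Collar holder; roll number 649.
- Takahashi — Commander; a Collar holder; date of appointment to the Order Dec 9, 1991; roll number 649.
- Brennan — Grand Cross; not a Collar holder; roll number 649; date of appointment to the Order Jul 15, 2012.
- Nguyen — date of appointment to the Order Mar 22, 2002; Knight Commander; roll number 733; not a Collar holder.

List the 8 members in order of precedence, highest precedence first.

Vance, Harlow, Takahashi, Brennan, Okonkwo, Romero, Nguyen, Chaudhari

By roll number (lower first): Vance (287); then Harlow (476); then Takahashi, Brennan and Okonkwo (each 649); then Romero (661); then Nguyen (733); then Chaudhari (776).
Among Takahashi, Brennan and Okonkwo, a Collar holder before not a Collar holder: Takahashi (a Collar holder) before Brennan and Okonkwo (not a Collar holder).
Brennan and Okonkwo are each Grand Cross, so the next rule applies.
Brennan and Okonkwo both have date of appointment to the Order Jul 15, 2012, so the next rule applies.
Among Brennan and Okonkwo, alphabetically by surname: Brennan before Okonkwo.
Full order: Vance, Harlow, Takahashi, Brennan, Okonkwo, Romero, Nguyen, Chaudhari.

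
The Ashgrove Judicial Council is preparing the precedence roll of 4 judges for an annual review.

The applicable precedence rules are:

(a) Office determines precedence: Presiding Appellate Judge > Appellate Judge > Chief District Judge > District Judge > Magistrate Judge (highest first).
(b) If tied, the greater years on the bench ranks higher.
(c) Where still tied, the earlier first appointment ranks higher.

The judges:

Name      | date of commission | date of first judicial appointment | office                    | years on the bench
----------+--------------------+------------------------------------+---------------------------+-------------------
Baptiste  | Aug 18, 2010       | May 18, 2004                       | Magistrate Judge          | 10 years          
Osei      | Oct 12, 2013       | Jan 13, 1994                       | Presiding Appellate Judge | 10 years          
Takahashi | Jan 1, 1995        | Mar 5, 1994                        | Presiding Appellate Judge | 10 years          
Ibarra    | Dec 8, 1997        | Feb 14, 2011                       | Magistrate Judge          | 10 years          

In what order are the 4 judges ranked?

Osei, Takahashi, Baptiste, Ibarra

By office: Osei and Takahashi (Presiding Appellate Judge); then Baptiste and Ibarra (Magistrate Judge).
Osei and Takahashi both have years on the bench 10 years, so the next rule applies.
Among Osei and Takahashi, by date of first judicial appointment (earlier first): Osei (Jan 13, 1994) before Takahashi (Mar 5, 1994).
Baptiste and Ibarra both have years on the bench 10 years, so the next rule applies.
Among Baptiste and Ibarra, by date of first judicial appointment (earlier first): Baptiste (May 18, 2004) before Ibarra (Feb 14, 2011).
Full order: Osei, Takahashi, Baptiste, Ibarra.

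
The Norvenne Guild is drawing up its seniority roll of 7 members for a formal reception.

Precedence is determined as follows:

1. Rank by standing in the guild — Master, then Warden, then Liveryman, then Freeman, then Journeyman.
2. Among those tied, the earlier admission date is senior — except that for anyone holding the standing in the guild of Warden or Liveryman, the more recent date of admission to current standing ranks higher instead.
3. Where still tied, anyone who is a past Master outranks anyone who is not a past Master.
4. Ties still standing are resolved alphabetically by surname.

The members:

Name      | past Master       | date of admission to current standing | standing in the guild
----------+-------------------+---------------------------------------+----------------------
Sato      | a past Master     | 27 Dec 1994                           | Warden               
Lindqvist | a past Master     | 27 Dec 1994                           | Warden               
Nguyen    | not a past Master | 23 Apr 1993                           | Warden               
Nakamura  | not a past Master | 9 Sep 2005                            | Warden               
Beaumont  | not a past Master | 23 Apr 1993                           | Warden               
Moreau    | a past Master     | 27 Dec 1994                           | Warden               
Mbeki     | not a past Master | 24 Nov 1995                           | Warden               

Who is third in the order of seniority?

Lindqvist

By standing in the guild: Nakamura, Mbeki, Lindqvist, Moreau, Sato, Beaumont and Nguyen (Warden).
Among Nakamura, Mbeki, Lindqvist, Moreau, Sato, Beaumont and Nguyen, by date of admission to current standing (later first) (reversed rule for this group): Nakamura (9 Sep 2005) before Mbeki (24 Nov 1995) before Lindqvist, Moreau and Sato (27 Dec 1994) before Beaumont and Nguyen (23 Apr 1993).
Lindqvist, Moreau and Sato are each a past Master, so the next rule applies.
Among Lindqvist, Moreau and Sato, alphabetically by surname: Lindqvist before Moreau before Sato.
Beaumont and Nguyen are each not a past Master, so the next rule applies.
Among Beaumont and Nguyen, alphabetically by surname: Beaumont before Nguyen.
Order: Nakamura, Mbeki, Lindqvist, Moreau, Sato, Beaumont, Nguyen.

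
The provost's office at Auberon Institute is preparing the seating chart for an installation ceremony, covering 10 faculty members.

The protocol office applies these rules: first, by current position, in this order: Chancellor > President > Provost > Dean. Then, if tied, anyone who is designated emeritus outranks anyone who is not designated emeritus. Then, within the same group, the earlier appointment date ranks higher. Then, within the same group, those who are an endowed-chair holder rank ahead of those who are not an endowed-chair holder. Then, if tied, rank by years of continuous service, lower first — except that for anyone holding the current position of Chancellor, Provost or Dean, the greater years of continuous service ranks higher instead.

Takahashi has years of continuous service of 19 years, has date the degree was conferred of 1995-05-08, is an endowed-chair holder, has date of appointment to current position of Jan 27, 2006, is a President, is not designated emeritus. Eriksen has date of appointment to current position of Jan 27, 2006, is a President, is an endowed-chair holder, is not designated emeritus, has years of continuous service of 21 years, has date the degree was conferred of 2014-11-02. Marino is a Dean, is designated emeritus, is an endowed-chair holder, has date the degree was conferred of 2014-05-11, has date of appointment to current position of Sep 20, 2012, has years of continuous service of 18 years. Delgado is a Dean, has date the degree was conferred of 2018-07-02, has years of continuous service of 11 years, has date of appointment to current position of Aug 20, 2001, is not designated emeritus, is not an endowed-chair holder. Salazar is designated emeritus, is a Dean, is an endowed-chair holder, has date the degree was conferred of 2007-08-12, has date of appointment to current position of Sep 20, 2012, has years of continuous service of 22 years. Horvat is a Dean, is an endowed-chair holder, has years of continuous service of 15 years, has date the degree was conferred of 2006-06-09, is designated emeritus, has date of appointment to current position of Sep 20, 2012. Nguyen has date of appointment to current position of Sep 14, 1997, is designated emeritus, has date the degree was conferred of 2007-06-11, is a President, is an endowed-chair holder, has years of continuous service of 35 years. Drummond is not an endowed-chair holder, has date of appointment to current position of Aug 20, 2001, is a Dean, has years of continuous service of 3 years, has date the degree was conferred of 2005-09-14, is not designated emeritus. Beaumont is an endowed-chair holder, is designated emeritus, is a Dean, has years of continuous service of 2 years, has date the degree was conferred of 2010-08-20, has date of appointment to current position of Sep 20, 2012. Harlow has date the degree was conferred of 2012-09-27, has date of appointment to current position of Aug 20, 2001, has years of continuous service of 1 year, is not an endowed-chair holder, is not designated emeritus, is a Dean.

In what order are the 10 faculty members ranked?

By current position: Nguyen, Takahashi and Eriksen (President); then Salazar, Marino, Horvat, Beaumont, Delgado, Drummond and Harlow (Dean).
Among Nguyen, Takahashi and Eriksen, designated emeritus before not designated emeritus: Nguyen (designated emeritus) before Takahashi and Eriksen (not designated emeritus).
Takahashi and Eriksen both have date of appointment to current position Jan 27, 2006, so the next rule applies.
Takahashi and Eriksen are each an endowed-chair holder, so the next rule applies.
Among Takahashi and Eriksen, by years of continuous service (lower first): Takahashi (19 years) before Eriksen (21 years).
Among Salazar, Marino, Horvat, Beaumont, Delgado, Drummond and Harlow, designated emeritus before not designated emeritus: Salazar, Marino, Horvat and Beaumont (designated emeritus) before Delgado, Drummond and Harlow (not designated emeritus).
Salazar, Marino, Horvat and Beaumont all have date of appointment to current position Sep 20, 2012, so the next rule applies.
Salazar, Marino, Horvat and Beaumont are each an endowed-chair holder, so the next rule applies.
Among Salazar, Marino, Horvat and Beaumont, by years of continuous service (higher first) (reversed rule for this group): Salazar (22 years) before Marino (18 years) before Horvat (15 years) before Beaumont (2 years).
Delgado, Drummond and Harlow all have date of appointment to current position Aug 20, 2001, so the next rule applies.
Delgado, Drummond and Harlow are each not an endowed-chair holder, so the next rule applies.
Among Delgado, Drummond and Harlow, by years of continuous service (higher first) (reversed rule for this group): Delgado (11 years) before Drummond (3 years) before Harlow (1 year).
Full order: Nguyen, Takahashi, Eriksen, Salazar, Marino, Horvat, Beaumont, Delgado, Drummond, Harlow.

Nguyen, Takahashi, Eriksen, Salazar, Marino, Horvat, Beaumont, Delgado, Drummond, Harlow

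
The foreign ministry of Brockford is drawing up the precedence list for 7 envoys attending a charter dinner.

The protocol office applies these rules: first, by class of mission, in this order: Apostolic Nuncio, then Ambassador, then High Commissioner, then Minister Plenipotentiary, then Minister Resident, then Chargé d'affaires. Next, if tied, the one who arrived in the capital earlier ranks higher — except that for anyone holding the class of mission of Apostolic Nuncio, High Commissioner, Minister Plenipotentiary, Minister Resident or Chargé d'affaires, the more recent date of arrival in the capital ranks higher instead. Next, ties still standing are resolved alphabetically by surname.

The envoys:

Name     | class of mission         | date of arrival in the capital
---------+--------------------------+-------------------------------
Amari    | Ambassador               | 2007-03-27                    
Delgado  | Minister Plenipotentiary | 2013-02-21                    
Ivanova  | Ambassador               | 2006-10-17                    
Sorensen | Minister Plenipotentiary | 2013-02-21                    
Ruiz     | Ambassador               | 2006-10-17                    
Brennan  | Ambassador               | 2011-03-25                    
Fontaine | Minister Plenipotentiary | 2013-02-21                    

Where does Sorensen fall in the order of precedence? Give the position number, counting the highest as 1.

By class of mission: Ivanova, Ruiz, Amari and Brennan (Ambassador); then Delgado, Fontaine and Sorensen (Minister Plenipotentiary).
Among Ivanova, Ruiz, Amari and Brennan, by date of arrival in the capital (earlier first): Ivanova and Ruiz (2006-10-17) before Amari (2007-03-27) before Brennan (2011-03-25).
Among Ivanova and Ruiz, alphabetically by surname: Ivanova before Ruiz.
Delgado, Fontaine and Sorensen all have date of arrival in the capital 2013-02-21, so the next rule applies.
Among Delgado, Fontaine and Sorensen, alphabetically by surname: Delgado before Fontaine before Sorensen.
Order: Ivanova, Ruiz, Amari, Brennan, Delgado, Fontaine, Sorensen. So position 7.

7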